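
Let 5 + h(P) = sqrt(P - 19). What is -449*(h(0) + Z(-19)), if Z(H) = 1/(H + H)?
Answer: 85759/38 - 449*I*sqrt(19) ≈ 2256.8 - 1957.1*I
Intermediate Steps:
Z(H) = 1/(2*H)
h(P) = -5 + sqrt(-19 + P) (h(P) = -5 + sqrt(P - 19) = -5 + sqrt(-19 + P))
-449*(h(0) + Z(-19)) = -449*((-5 + sqrt(-19 + 0)) + (1/2)/(-19)) = -449*((-5 + sqrt(-19)) + (1/2)*(-1/19)) = -449*((-5 + I*sqrt(19)) - 1/38) = -449*(-191/38 + I*sqrt(19)) = 85759/38 - 449*I*sqrt(19)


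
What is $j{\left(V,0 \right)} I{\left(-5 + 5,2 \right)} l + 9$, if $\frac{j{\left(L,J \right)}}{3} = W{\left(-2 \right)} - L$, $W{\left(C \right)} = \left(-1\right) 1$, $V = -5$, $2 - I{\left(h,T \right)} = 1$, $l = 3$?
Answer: $45$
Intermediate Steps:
$I{\left(h,T \right)} = 1$ ($I{\left(h,T \right)} = 2 - 1 = 1$)
$W{\left(C \right)} = -1$
$j{\left(L,J \right)} = -3 - 3 L$ ($j{\left(L,J \right)} = 3 \left(-1 - L\right) = -3 - 3 L$)
$j{\left(V,0 \right)} I{\left(-5 + 5,2 \right)} l + 9 = \left(-3 - -15\right) 1 \cdot 3 + 9 = \left(-3 + 15\right) 3 + 9 = 12 \cdot 3 + 9 = 36 + 9 = 45$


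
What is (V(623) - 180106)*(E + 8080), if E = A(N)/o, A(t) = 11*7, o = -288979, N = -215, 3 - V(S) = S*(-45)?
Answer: -355071213552524/288979 ≈ -1.2287e+9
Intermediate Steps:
V(S) = 3 + 45*S (V(S) = 3 - S*(-45) = 3 - (-45)*S = 3 + 45*S)
A(t) = 77
E = -77/288979 (E = 77/(-288979) = 77*(-1/288979) = -77/288979 ≈ -0.00026646)
(V(623) - 180106)*(E + 8080) = ((3 + 45*623) - 180106)*(-77/288979 + 8080) = ((3 + 28035) - 180106)*(2334950243/288979) = (28038 - 180106)*(2334950243/288979) = -152068*2334950243/288979 = -355071213552524/288979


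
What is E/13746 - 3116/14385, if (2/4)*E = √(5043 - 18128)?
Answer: -3116/14385 + I*√13085/6873 ≈ -0.21661 + 0.016643*I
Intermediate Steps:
E = 2*I*√13085 (E = 2*√(5043 - 18128) = 2*√(-13085) = 2*(I*√13085) = 2*I*√13085 ≈ 228.78*I)
E/13746 - 3116/14385 = (2*I*√13085)/13746 - 3116/14385 = (2*I*√13085)*(1/13746) - 3116*1/14385 = I*√13085/6873 - 3116/14385 = -3116/14385 + I*√13085/6873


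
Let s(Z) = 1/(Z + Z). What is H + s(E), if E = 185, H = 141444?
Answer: 52334281/370 ≈ 1.4144e+5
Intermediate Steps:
s(Z) = 1/(2*Z)
H + s(E) = 141444 + (1/2)/185 = 141444 + (1/2)*(1/185) = 141444 + 1/370 = 52334281/370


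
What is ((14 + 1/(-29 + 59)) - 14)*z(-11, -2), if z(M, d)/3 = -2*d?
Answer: 2/5 ≈ 0.40000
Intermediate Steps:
z(M, d) = -6*d (z(M, d) = 3*(-2*d) = -6*d)
((14 + 1/(-29 + 59)) - 14)*z(-11, -2) = ((14 + 1/(-29 + 59)) - 14)*(-6*(-2)) = ((14 + 1/30) - 14)*12 = (421/30 - 14)*12 = (1/30)*12 = 2/5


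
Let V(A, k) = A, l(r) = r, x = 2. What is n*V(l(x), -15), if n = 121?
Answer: 242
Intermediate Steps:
n*V(l(x), -15) = 121*2 = 242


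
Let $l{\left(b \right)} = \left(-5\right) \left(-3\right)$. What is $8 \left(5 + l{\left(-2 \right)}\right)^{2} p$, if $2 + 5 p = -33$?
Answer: $-22400$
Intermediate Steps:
$l{\left(b \right)} = 15$
$p = -7$ ($p = - \frac{2}{5} + \frac{1}{5} \left(-33\right) = - \frac{2}{5} - \frac{33}{5} = -7$)
$8 \left(5 + l{\left(-2 \right)}\right)^{2} p = 8 \left(5 + 15\right)^{2} \left(-7\right) = 8 \cdot 20^{2} \left(-7\right) = 8 \cdot 400 \left(-7\right) = 3200 \left(-7\right) = -22400$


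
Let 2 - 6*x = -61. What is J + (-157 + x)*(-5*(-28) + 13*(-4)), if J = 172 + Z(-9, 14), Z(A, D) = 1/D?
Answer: -178079/14 ≈ -12720.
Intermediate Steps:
x = 21/2 (x = 1/3 - 1/6*(-61) = 1/3 + 61/6 = 21/2 ≈ 10.500)
J = 2409/14 (J = 172 + 1/14 = 2409/14 ≈ 172.07)
J + (-157 + x)*(-5*(-28) + 13*(-4)) = 2409/14 + (-157 + 21/2)*(-5*(-28) + 13*(-4)) = 2409/14 - 293*(140 - 52)/2 = 2409/14 - 293/2*88 = 2409/14 - 12892 = -178079/14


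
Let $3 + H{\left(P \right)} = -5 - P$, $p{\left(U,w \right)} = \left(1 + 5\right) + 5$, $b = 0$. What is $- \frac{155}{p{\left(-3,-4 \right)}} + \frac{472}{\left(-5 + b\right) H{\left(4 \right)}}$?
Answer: $- \frac{1027}{165} \approx -6.2242$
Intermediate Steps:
$p{\left(U,w \right)} = 11$ ($p{\left(U,w \right)} = 6 + 5 = 11$)
$H{\left(P \right)} = -8 - P$ ($H{\left(P \right)} = -3 - \left(5 + P\right) = -8 - P$)
$- \frac{155}{p{\left(-3,-4 \right)}} + \frac{472}{\left(-5 + b\right) H{\left(4 \right)}} = - \frac{155}{11} + \frac{472}{\left(-5 + 0\right) \left(-8 - 4\right)} = \left(-155\right) \frac{1}{11} + \frac{472}{\left(-5\right) \left(-8 - 4\right)} = - \frac{155}{11} + \frac{472}{\left(-5\right) \left(-12\right)} = - \frac{155}{11} + \frac{472}{60} = - \frac{155}{11} + 472 \cdot \frac{1}{60} = - \frac{155}{11} + \frac{118}{15} = - \frac{1027}{165}$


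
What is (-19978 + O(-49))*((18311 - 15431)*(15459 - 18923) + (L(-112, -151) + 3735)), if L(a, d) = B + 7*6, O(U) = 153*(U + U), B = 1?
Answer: 348759738824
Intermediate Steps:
O(U) = 306*U (O(U) = 153*(2*U) = 306*U)
L(a, d) = 43 (L(a, d) = 1 + 7*6 = 1 + 42 = 43)
(-19978 + O(-49))*((18311 - 15431)*(15459 - 18923) + (L(-112, -151) + 3735)) = (-19978 + 306*(-49))*((18311 - 15431)*(15459 - 18923) + (43 + 3735)) = (-19978 - 14994)*(2880*(-3464) + 3778) = -34972*(-9976320 + 3778) = -34972*(-9972542) = 348759738824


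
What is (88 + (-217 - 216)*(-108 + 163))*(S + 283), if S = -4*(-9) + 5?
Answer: -7687548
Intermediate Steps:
S = 41 (S = 36 + 5 = 41)
(88 + (-217 - 216)*(-108 + 163))*(S + 283) = (88 + (-217 - 216)*(-108 + 163))*(41 + 283) = (88 - 433*55)*324 = (88 - 23815)*324 = -23727*324 = -7687548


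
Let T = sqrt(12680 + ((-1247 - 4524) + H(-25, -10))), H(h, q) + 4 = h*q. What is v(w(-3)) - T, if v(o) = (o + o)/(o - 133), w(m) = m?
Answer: 3/68 - 3*sqrt(795) ≈ -84.543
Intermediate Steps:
H(h, q) = -4 + h*q
T = 3*sqrt(795) (T = sqrt(12680 + ((-1247 - 4524) + (-4 - 25*(-10)))) = sqrt(12680 + (-5771 + (-4 + 250))) = sqrt(12680 + (-5771 + 246)) = sqrt(12680 - 5525) = sqrt(7155) = 3*sqrt(795) ≈ 84.587)
v(o) = 2*o/(-133 + o) (v(o) = (2*o)/(-133 + o) = 2*o/(-133 + o))
v(w(-3)) - T = 2*(-3)/(-133 - 3) - 3*sqrt(795) = 2*(-3)/(-136) - 3*sqrt(795) = 2*(-3)*(-1/136) - 3*sqrt(795) = 3/68 - 3*sqrt(795)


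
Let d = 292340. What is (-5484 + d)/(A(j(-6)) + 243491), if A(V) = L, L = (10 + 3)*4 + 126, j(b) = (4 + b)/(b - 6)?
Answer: 286856/243669 ≈ 1.1772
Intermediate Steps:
j(b) = (4 + b)/(-6 + b)
L = 178 (L = 13*4 + 126 = 52 + 126 = 178)
A(V) = 178
(-5484 + d)/(A(j(-6)) + 243491) = (-5484 + 292340)/(178 + 243491) = 286856/243669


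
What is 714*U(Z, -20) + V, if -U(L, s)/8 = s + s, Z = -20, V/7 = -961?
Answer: 221753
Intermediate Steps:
V = -6727 (V = 7*(-961) = -6727)
U(L, s) = -16*s (U(L, s) = -8*(s + s) = -16*s)
714*U(Z, -20) + V = 714*(-16*(-20)) - 6727 = 714*320 - 6727 = 228480 - 6727 = 221753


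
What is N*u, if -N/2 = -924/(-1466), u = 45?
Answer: -41580/733 ≈ -56.726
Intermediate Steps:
N = -924/733 (N = -(-1848)/(-1466) = -(-1848)*(-1)/1466 = -2*462/733 = -924/733 ≈ -1.2606)
N*u = -924/733*45 = -41580/733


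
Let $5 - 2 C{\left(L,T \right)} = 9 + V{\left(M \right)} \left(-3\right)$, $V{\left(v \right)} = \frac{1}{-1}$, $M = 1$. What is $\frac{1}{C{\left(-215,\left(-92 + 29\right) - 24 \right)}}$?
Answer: $- \frac{2}{7} \approx -0.28571$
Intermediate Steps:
$V{\left(v \right)} = -1$
$C{\left(L,T \right)} = - \frac{7}{2}$ ($C{\left(L,T \right)} = \frac{5}{2} - \frac{9 - -3}{2} = \frac{5}{2} - \frac{9 + 3}{2} = \frac{5}{2} - 6 = - \frac{7}{2}$)
$\frac{1}{C{\left(-215,\left(-92 + 29\right) - 24 \right)}} = \frac{1}{- \frac{7}{2}} = - \frac{2}{7}$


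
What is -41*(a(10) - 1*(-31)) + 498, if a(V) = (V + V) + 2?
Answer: -1675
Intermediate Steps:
a(V) = 2 + 2*V (a(V) = 2*V + 2 = 2 + 2*V)
-41*(a(10) - 1*(-31)) + 498 = -41*((2 + 2*10) - 1*(-31)) + 498 = -41*((2 + 20) + 31) + 498 = -41*(22 + 31) + 498 = -41*53 + 498 = -2173 + 498 = -1675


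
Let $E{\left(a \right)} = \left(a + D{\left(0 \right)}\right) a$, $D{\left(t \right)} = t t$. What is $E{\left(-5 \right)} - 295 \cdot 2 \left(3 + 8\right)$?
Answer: $-6465$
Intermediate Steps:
$D{\left(t \right)} = t^{2}$
$E{\left(a \right)} = a^{2}$ ($E{\left(a \right)} = \left(a + 0^{2}\right) a = \left(a + 0\right) a = a a = a^{2}$)
$E{\left(-5 \right)} - 295 \cdot 2 \left(3 + 8\right) = \left(-5\right)^{2} - 295 \cdot 2 \left(3 + 8\right) = 25 - 295 \cdot 2 \cdot 11 = 25 - 6490 = -6465$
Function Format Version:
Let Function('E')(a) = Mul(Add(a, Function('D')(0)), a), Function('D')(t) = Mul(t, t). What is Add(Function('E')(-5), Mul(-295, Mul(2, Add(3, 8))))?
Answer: -6465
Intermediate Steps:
Function('D')(t) = Pow(t, 2)
Function('E')(a) = Pow(a, 2) (Function('E')(a) = Mul(Add(a, Pow(0, 2)), a) = Mul(Add(a, 0), a) = Mul(a, a) = Pow(a, 2))
Add(Function('E')(-5), Mul(-295, Mul(2, Add(3, 8)))) = Add(Pow(-5, 2), Mul(-295, Mul(2, Add(3, 8)))) = Add(25, Mul(-295, Mul(2, 11))) = Add(25, Mul(-295, 22)) = Add(25, -6490) = -6465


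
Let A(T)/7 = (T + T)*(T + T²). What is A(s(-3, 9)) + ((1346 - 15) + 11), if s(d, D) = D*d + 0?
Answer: -264014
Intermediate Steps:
s(d, D) = D*d
A(T) = 14*T*(T + T²) (A(T) = 7*((T + T)*(T + T²)) = 7*((2*T)*(T + T²)) = 7*(2*T*(T + T²)) = 14*T*(T + T²))
A(s(-3, 9)) + ((1346 - 15) + 11) = 14*(9*(-3))²*(1 + 9*(-3)) + ((1346 - 15) + 11) = 14*(-27)²*(1 - 27) + (1331 + 11) = 14*729*(-26) + 1342 = -265356 + 1342 = -264014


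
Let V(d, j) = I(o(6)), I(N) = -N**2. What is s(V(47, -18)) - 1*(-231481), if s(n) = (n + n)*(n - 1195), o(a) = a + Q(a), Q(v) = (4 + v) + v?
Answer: 1856753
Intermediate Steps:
Q(v) = 4 + 2*v
o(a) = 4 + 3*a (o(a) = a + (4 + 2*a) = 4 + 3*a)
V(d, j) = -484 (V(d, j) = -(4 + 3*6)**2 = -(4 + 18)**2 = -1*22**2 = -1*484 = -484)
s(n) = 2*n*(-1195 + n) (s(n) = (2*n)*(-1195 + n) = 2*n*(-1195 + n))
s(V(47, -18)) - 1*(-231481) = 2*(-484)*(-1195 - 484) - 1*(-231481) = 2*(-484)*(-1679) + 231481 = 1625272 + 231481 = 1856753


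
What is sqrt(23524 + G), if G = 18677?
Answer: 9*sqrt(521) ≈ 205.43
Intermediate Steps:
sqrt(23524 + G) = sqrt(23524 + 18677) = sqrt(42201) = 9*sqrt(521)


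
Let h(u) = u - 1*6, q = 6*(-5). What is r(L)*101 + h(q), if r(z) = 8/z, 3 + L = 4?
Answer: 772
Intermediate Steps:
L = 1 (L = -3 + 4 = 1)
q = -30
h(u) = -6 + u (h(u) = u - 6 = -6 + u)
r(L)*101 + h(q) = (8/1)*101 + (-6 - 30) = (8*1)*101 - 36 = 8*101 - 36 = 808 - 36 = 772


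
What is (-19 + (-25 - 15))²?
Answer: 3481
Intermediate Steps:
(-19 + (-25 - 15))² = (-19 - 40)² = (-59)² = 3481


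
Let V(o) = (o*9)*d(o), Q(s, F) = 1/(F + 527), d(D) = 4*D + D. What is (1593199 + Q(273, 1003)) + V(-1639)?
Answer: 187390795321/1530 ≈ 1.2248e+8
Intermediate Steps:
d(D) = 5*D
Q(s, F) = 1/(527 + F)
V(o) = 45*o² (V(o) = (o*9)*(5*o) = (9*o)*(5*o) = 45*o²)
(1593199 + Q(273, 1003)) + V(-1639) = (1593199 + 1/(527 + 1003)) + 45*(-1639)² = (1593199 + 1/1530) + 45*2686321 = (1593199 + 1/1530) + 120884445 = 2437594471/1530 + 120884445 = 187390795321/1530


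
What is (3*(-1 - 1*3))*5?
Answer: -60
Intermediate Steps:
(3*(-1 - 1*3))*5 = (3*(-1 - 3))*5 = (3*(-4))*5 = -12*5 = -60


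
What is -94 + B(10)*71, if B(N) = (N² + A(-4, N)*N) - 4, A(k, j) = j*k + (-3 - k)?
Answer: -20968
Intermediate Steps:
A(k, j) = -3 - k + j*k
B(N) = -4 + N² + N*(1 - 4*N) (B(N) = (N² + (-3 - 1*(-4) + N*(-4))*N) - 4 = (N² + (-3 + 4 - 4*N)*N) - 4 = (N² + (1 - 4*N)*N) - 4 = (N² + N*(1 - 4*N)) - 4 = -4 + N² + N*(1 - 4*N))
-94 + B(10)*71 = -94 + (-4 + 10 - 3*10²)*71 = -94 + (-4 + 10 - 3*100)*71 = -94 + (-4 + 10 - 300)*71 = -94 - 294*71 = -94 - 20874 = -20968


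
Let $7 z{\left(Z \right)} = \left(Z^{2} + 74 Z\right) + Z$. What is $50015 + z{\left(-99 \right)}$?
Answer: $\frac{352481}{7} \approx 50354.0$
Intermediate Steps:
$z{\left(Z \right)} = \frac{Z^{2}}{7} + \frac{75 Z}{7}$ ($z{\left(Z \right)} = \frac{\left(Z^{2} + 74 Z\right) + Z}{7} = \frac{Z^{2} + 75 Z}{7} = \frac{Z^{2}}{7} + \frac{75 Z}{7}$)
$50015 + z{\left(-99 \right)} = 50015 + \frac{1}{7} \left(-99\right) \left(75 - 99\right) = 50015 + \frac{1}{7} \left(-99\right) \left(-24\right) = 50015 + \frac{2376}{7} = \frac{352481}{7}$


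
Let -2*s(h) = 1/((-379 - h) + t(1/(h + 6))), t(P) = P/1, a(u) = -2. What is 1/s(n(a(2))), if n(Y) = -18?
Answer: 4333/6 ≈ 722.17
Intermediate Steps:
t(P) = P (t(P) = P*1 = P)
s(h) = -1/(2*(-379 + 1/(6 + h) - h)) (s(h) = -1/(2*((-379 - h) + 1/(h + 6))) = -1/(2*((-379 - h) + 1/(6 + h))) = -1/(2*(-379 + 1/(6 + h) - h)))
1/s(n(a(2))) = 1/((6 - 18)/(2*(-1 + (6 - 18)*(379 - 18)))) = 1/((½)*(-12)/(-1 - 12*361)) = 1/((½)*(-12)/(-1 - 4332)) = 1/((½)*(-12)/(-4333)) = 1/((½)*(-1/4333)*(-12)) = 1/(6/4333) = 4333/6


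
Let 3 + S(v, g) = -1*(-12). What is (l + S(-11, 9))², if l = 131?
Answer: 19600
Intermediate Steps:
S(v, g) = 9 (S(v, g) = -3 - 1*(-12) = -3 + 12 = 9)
(l + S(-11, 9))² = (131 + 9)² = 140² = 19600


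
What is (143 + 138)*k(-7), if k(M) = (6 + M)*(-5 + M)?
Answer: 3372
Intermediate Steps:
k(M) = (-5 + M)*(6 + M)
(143 + 138)*k(-7) = (143 + 138)*(-30 - 7 + (-7)²) = 281*(-30 - 7 + 49) = 281*12 = 3372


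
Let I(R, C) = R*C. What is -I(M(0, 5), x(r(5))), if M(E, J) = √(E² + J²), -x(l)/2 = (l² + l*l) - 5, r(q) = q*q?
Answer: 12450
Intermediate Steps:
r(q) = q²
x(l) = 10 - 4*l² (x(l) = -2*((l² + l*l) - 5) = -2*((l² + l²) - 5) = -2*(2*l² - 5) = -2*(-5 + 2*l²) = 10 - 4*l²)
I(R, C) = C*R
-I(M(0, 5), x(r(5))) = -(10 - 4*(5²)²)*√(0² + 5²) = -(10 - 4*25²)*√(0 + 25) = -(10 - 4*625)*√25 = -(10 - 2500)*5 = -(-2490)*5 = -1*(-12450) = 12450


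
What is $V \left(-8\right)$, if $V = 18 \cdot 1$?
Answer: $-144$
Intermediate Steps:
$V = 18$
$V \left(-8\right) = 18 \left(-8\right) = -144$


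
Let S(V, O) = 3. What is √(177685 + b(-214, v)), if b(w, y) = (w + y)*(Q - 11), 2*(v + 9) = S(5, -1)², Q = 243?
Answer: √126993 ≈ 356.36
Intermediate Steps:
v = -9/2 (v = -9 + (½)*3² = -9 + (½)*9 = -9 + 9/2 = -9/2 ≈ -4.5000)
b(w, y) = 232*w + 232*y (b(w, y) = (w + y)*(243 - 11) = (w + y)*232 = 232*w + 232*y)
√(177685 + b(-214, v)) = √(177685 + (232*(-214) + 232*(-9/2))) = √(177685 + (-49648 - 1044)) = √(177685 - 50692) = √126993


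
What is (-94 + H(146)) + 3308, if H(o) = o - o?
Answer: 3214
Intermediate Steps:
H(o) = 0
(-94 + H(146)) + 3308 = (-94 + 0) + 3308 = -94 + 3308 = 3214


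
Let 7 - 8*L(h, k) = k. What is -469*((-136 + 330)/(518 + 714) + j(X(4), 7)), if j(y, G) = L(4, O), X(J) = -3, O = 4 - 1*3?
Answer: -37453/88 ≈ -425.60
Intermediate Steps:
O = 1 (O = 4 - 3 = 1)
L(h, k) = 7/8 - k/8
j(y, G) = ¾ (j(y, G) = 7/8 - ⅛*1 = 7/8 - ⅛ = ¾)
-469*((-136 + 330)/(518 + 714) + j(X(4), 7)) = -469*((-136 + 330)/(518 + 714) + ¾) = -469*(194/1232 + ¾) = -469*(194*(1/1232) + ¾) = -469*(97/616 + ¾) = -469*559/616 = -37453/88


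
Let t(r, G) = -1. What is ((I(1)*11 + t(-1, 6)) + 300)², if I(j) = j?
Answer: 96100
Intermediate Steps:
((I(1)*11 + t(-1, 6)) + 300)² = ((1*11 - 1) + 300)² = ((11 - 1) + 300)² = (10 + 300)² = 310² = 96100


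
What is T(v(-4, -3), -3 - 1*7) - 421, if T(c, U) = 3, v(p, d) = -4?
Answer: -418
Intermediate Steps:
T(v(-4, -3), -3 - 1*7) - 421 = 3 - 421 = -418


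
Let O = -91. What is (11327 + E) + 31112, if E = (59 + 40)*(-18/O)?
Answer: 3863731/91 ≈ 42459.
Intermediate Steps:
E = 1782/91 (E = (59 + 40)*(-18/(-91)) = 99*(-18*(-1/91)) = 99*(18/91) = 1782/91 ≈ 19.582)
(11327 + E) + 31112 = (11327 + 1782/91) + 31112 = 1032539/91 + 31112 = 3863731/91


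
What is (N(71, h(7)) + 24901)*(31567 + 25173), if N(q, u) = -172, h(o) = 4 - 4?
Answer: 1403123460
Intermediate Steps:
h(o) = 0
(N(71, h(7)) + 24901)*(31567 + 25173) = (-172 + 24901)*(31567 + 25173) = 24729*56740 = 1403123460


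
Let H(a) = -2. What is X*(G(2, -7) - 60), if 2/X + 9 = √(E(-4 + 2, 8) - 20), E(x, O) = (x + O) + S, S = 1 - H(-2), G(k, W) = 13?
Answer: 423/46 + 47*I*√11/46 ≈ 9.1956 + 3.3887*I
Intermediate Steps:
S = 3 (S = 1 - 1*(-2) = 1 + 2 = 3)
E(x, O) = 3 + O + x (E(x, O) = (x + O) + 3 = (O + x) + 3 = 3 + O + x)
X = 2/(-9 + I*√11) (X = 2/(-9 + √((3 + 8 + (-4 + 2)) - 20)) = 2/(-9 + √((3 + 8 - 2) - 20)) = 2/(-9 + √(9 - 20)) = 2/(-9 + √(-11)) = 2/(-9 + I*√11) ≈ -0.19565 - 0.072101*I)
X*(G(2, -7) - 60) = (-9/46 - I*√11/46)*(13 - 60) = (-9/46 - I*√11/46)*(-47) = 423/46 + 47*I*√11/46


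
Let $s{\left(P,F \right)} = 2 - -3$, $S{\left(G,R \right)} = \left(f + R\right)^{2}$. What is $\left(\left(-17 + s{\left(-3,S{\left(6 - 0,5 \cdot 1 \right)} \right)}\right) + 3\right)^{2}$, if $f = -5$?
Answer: $81$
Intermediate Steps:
$S{\left(G,R \right)} = \left(-5 + R\right)^{2}$
$s{\left(P,F \right)} = 5$ ($s{\left(P,F \right)} = 2 + 3 = 5$)
$\left(\left(-17 + s{\left(-3,S{\left(6 - 0,5 \cdot 1 \right)} \right)}\right) + 3\right)^{2} = \left(\left(-17 + 5\right) + 3\right)^{2} = \left(-12 + 3\right)^{2} = \left(-9\right)^{2} = 81$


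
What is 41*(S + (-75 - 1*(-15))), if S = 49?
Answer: -451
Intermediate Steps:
41*(S + (-75 - 1*(-15))) = 41*(49 + (-75 - 1*(-15))) = 41*(49 + (-75 + 15)) = 41*(49 - 60) = 41*(-11) = -451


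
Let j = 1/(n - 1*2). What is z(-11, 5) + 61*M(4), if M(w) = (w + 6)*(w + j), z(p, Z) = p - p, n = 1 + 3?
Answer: 2745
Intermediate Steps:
n = 4
j = 1/2 (j = 1/(4 - 1*2) = 1/(4 - 2) = 1/2 ≈ 0.50000)
z(p, Z) = 0
M(w) = (1/2 + w)*(6 + w) (M(w) = (w + 6)*(w + 1/2) = (6 + w)*(1/2 + w) = (1/2 + w)*(6 + w))
z(-11, 5) + 61*M(4) = 0 + 61*(3 + 4**2 + (13/2)*4) = 0 + 61*(3 + 16 + 26) = 0 + 61*45 = 0 + 2745 = 2745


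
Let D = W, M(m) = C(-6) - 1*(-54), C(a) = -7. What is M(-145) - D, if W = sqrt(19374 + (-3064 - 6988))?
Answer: 47 - sqrt(9322) ≈ -49.551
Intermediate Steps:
M(m) = 47 (M(m) = -7 - 1*(-54) = -7 + 54 = 47)
W = sqrt(9322) (W = sqrt(19374 - 10052) = sqrt(9322) ≈ 96.551)
D = sqrt(9322) ≈ 96.551
M(-145) - D = 47 - sqrt(9322)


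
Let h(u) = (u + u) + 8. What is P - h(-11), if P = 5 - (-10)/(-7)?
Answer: 123/7 ≈ 17.571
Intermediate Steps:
h(u) = 8 + 2*u (h(u) = 2*u + 8 = 8 + 2*u)
P = 25/7 (P = 5 - (-10)*(-1)/7 = 5 - 5*2/7 = 5 - 10/7 = 25/7 ≈ 3.5714)
P - h(-11) = 25/7 - (8 + 2*(-11)) = 25/7 - (8 - 22) = 25/7 - 1*(-14) = 25/7 + 14 = 123/7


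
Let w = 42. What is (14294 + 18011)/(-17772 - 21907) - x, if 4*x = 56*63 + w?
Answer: -70891625/79358 ≈ -893.31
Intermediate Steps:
x = 1785/2 (x = (56*63 + 42)/4 = (3528 + 42)/4 = (¼)*3570 = 1785/2 ≈ 892.50)
(14294 + 18011)/(-17772 - 21907) - x = (14294 + 18011)/(-17772 - 21907) - 1*1785/2 = 32305/(-39679) - 1785/2 = 32305*(-1/39679) - 1785/2 = -32305/39679 - 1785/2 = -70891625/79358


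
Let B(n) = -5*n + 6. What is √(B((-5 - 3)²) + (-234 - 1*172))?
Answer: 12*I*√5 ≈ 26.833*I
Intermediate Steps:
B(n) = 6 - 5*n
√(B((-5 - 3)²) + (-234 - 1*172)) = √((6 - 5*(-5 - 3)²) + (-234 - 1*172)) = √((6 - 5*(-8)²) + (-234 - 172)) = √((6 - 5*64) - 406) = √((6 - 320) - 406) = √(-314 - 406) = √(-720) = 12*I*√5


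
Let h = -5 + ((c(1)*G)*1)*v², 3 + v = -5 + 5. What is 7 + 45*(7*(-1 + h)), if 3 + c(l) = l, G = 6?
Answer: -35903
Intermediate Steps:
c(l) = -3 + l
v = -3 (v = -3 + (-5 + 5) = -3 + 0 = -3)
h = -113 (h = -5 + (((-3 + 1)*6)*1)*(-3)² = -5 + (-2*6*1)*9 = -5 - 12*1*9 = -5 - 12*9 = -5 - 108 = -113)
7 + 45*(7*(-1 + h)) = 7 + 45*(7*(-1 - 113)) = 7 + 45*(7*(-114)) = 7 + 45*(-798) = 7 - 35910 = -35903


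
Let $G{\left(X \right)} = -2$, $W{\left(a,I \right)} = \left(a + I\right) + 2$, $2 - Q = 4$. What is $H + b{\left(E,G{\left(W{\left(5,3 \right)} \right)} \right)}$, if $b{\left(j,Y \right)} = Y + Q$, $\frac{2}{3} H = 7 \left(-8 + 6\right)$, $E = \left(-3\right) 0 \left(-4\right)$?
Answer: $-25$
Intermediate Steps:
$Q = -2$ ($Q = 2 - 4 = -2$)
$W{\left(a,I \right)} = 2 + I + a$ ($W{\left(a,I \right)} = \left(I + a\right) + 2 = 2 + I + a$)
$E = 0$ ($E = 0 \left(-4\right) = 0$)
$H = -21$ ($H = \frac{3 \cdot 7 \left(-8 + 6\right)}{2} = \frac{3 \cdot 7 \left(-2\right)}{2} = \frac{3}{2} \left(-14\right) = -21$)
$b{\left(j,Y \right)} = -2 + Y$ ($b{\left(j,Y \right)} = Y - 2 = -2 + Y$)
$H + b{\left(E,G{\left(W{\left(5,3 \right)} \right)} \right)} = -21 - 4 = -25$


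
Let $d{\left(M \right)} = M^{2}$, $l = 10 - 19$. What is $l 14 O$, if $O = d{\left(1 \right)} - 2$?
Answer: $126$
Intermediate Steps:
$l = -9$
$O = -1$ ($O = 1^{2} - 2 = 1 - 2 = -1$)
$l 14 O = \left(-9\right) 14 \left(-1\right) = \left(-126\right) \left(-1\right) = 126$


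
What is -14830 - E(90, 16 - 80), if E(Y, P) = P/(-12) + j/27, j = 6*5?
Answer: -133528/9 ≈ -14836.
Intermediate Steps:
j = 30
E(Y, P) = 10/9 - P/12 (E(Y, P) = P/(-12) + 30/27 = P*(-1/12) + 30*(1/27) = -P/12 + 10/9 = 10/9 - P/12)
-14830 - E(90, 16 - 80) = -14830 - (10/9 - (16 - 80)/12) = -14830 - (10/9 - 1/12*(-64)) = -14830 - (10/9 + 16/3) = -14830 - 1*58/9 = -14830 - 58/9 = -133528/9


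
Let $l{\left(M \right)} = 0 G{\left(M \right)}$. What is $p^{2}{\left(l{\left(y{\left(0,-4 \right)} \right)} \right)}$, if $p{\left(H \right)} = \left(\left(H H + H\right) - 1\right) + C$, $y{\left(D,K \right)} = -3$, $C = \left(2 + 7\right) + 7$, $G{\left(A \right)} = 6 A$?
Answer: $225$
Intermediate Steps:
$C = 16$ ($C = 9 + 7 = 16$)
$l{\left(M \right)} = 0$ ($l{\left(M \right)} = 0 \cdot 6 M = 0$)
$p{\left(H \right)} = 15 + H + H^{2}$ ($p{\left(H \right)} = \left(\left(H H + H\right) - 1\right) + 16 = \left(\left(H^{2} + H\right) - 1\right) + 16 = \left(\left(H + H^{2}\right) - 1\right) + 16 = \left(-1 + H + H^{2}\right) + 16 = 15 + H + H^{2}$)
$p^{2}{\left(l{\left(y{\left(0,-4 \right)} \right)} \right)} = \left(15 + 0 + 0^{2}\right)^{2} = \left(15 + 0 + 0\right)^{2} = 15^{2} = 225$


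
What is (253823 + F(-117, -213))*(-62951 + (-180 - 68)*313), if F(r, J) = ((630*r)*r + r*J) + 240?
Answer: -1251546816050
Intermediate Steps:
F(r, J) = 240 + 630*r² + J*r (F(r, J) = (630*r² + J*r) + 240 = 240 + 630*r² + J*r)
(253823 + F(-117, -213))*(-62951 + (-180 - 68)*313) = (253823 + (240 + 630*(-117)² - 213*(-117)))*(-62951 + (-180 - 68)*313) = (253823 + (240 + 630*13689 + 24921))*(-62951 - 248*313) = (253823 + (240 + 8624070 + 24921))*(-62951 - 77624) = (253823 + 8649231)*(-140575) = 8903054*(-140575) = -1251546816050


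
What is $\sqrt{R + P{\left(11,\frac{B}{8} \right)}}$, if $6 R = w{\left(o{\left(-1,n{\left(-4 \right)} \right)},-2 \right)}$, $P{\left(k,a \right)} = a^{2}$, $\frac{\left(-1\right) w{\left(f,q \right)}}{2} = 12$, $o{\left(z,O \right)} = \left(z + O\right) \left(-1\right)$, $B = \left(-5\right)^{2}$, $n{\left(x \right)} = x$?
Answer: $\frac{3 \sqrt{41}}{8} \approx 2.4012$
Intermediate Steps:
$B = 25$
$o{\left(z,O \right)} = - O - z$ ($o{\left(z,O \right)} = \left(O + z\right) \left(-1\right) = - O - z$)
$w{\left(f,q \right)} = -24$ ($w{\left(f,q \right)} = \left(-2\right) 12 = -24$)
$R = -4$ ($R = \frac{1}{6} \left(-24\right) = -4$)
$\sqrt{R + P{\left(11,\frac{B}{8} \right)}} = \sqrt{-4 + \left(\frac{25}{8}\right)^{2}} = \sqrt{-4 + \frac{625}{64}} = \sqrt{\frac{369}{64}} = \frac{3 \sqrt{41}}{8}$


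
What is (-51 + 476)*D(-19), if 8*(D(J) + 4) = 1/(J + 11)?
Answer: -109225/64 ≈ -1706.6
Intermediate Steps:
D(J) = -4 + 1/(8*(11 + J)) (D(J) = -4 + 1/(8*(J + 11)) = -4 + 1/(8*(11 + J)))
(-51 + 476)*D(-19) = (-51 + 476)*((-351 - 32*(-19))/(8*(11 - 19))) = 425*((⅛)*(-351 + 608)/(-8)) = 425*((⅛)*(-⅛)*257) = 425*(-257/64) = -109225/64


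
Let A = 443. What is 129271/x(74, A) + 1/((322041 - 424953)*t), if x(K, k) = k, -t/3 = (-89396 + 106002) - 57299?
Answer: 1624082511978565/5565583563264 ≈ 291.81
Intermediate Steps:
t = 122079 (t = -3*((-89396 + 106002) - 57299) = -3*(16606 - 57299) = -3*(-40693) = 122079)
129271/x(74, A) + 1/((322041 - 424953)*t) = 129271/443 + 1/((322041 - 424953)*122079) = 129271*(1/443) + (1/122079)/(-102912) = 129271/443 - 1/102912*1/122079 = 129271/443 - 1/12563394048 = 1624082511978565/5565583563264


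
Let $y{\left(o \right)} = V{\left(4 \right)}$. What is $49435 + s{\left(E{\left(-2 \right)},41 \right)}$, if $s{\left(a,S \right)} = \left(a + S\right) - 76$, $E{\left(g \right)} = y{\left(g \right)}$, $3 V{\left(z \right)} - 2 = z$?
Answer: $49402$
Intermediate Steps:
$V{\left(z \right)} = \frac{2}{3} + \frac{z}{3}$
$y{\left(o \right)} = 2$ ($y{\left(o \right)} = \frac{2}{3} + \frac{1}{3} \cdot 4 = \frac{2}{3} + \frac{4}{3} = 2$)
$E{\left(g \right)} = 2$
$s{\left(a,S \right)} = -76 + S + a$ ($s{\left(a,S \right)} = \left(S + a\right) - 76 = -76 + S + a$)
$49435 + s{\left(E{\left(-2 \right)},41 \right)} = 49435 + \left(-76 + 41 + 2\right) = 49435 - 33 = 49402$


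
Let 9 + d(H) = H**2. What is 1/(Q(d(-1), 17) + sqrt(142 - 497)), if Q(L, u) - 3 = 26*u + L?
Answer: 437/191324 - I*sqrt(355)/191324 ≈ 0.0022841 - 9.8479e-5*I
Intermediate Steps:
d(H) = -9 + H**2
Q(L, u) = 3 + L + 26*u (Q(L, u) = 3 + (26*u + L) = 3 + (L + 26*u) = 3 + L + 26*u)
1/(Q(d(-1), 17) + sqrt(142 - 497)) = 1/((3 + (-9 + (-1)**2) + 26*17) + sqrt(142 - 497)) = 1/((3 + (-9 + 1) + 442) + sqrt(-355)) = 1/((3 - 8 + 442) + I*sqrt(355)) = 1/(437 + I*sqrt(355))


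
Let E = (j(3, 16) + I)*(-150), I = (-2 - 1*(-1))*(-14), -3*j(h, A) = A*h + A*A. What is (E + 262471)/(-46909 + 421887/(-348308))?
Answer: -95983583868/16339201859 ≈ -5.8744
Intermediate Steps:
j(h, A) = -A**2/3 - A*h/3 (j(h, A) = -(A*h + A*A)/3 = -(A*h + A**2)/3 = -(A**2 + A*h)/3 = -A**2/3 - A*h/3)
I = 14 (I = (-2 + 1)*(-14) = -1*(-14) = 14)
E = 13100 (E = (-1/3*16*(16 + 3) + 14)*(-150) = (-1/3*16*19 + 14)*(-150) = (-304/3 + 14)*(-150) = -262/3*(-150) = 13100)
(E + 262471)/(-46909 + 421887/(-348308)) = (13100 + 262471)/(-46909 + 421887/(-348308)) = 275571/(-46909 + 421887*(-1/348308)) = 275571/(-46909 - 421887/348308) = 275571/(-16339201859/348308) = 275571*(-348308/16339201859) = -95983583868/16339201859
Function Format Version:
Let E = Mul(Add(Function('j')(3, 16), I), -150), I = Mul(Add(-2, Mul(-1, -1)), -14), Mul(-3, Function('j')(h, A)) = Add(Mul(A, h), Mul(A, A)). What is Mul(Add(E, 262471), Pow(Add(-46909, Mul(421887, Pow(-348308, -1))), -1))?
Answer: Rational(-95983583868, 16339201859) ≈ -5.8744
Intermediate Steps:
Function('j')(h, A) = Add(Mul(Rational(-1, 3), Pow(A, 2)), Mul(Rational(-1, 3), A, h)) (Function('j')(h, A) = Mul(Rational(-1, 3), Add(Mul(A, h), Mul(A, A))) = Mul(Rational(-1, 3), Add(Mul(A, h), Pow(A, 2))) = Mul(Rational(-1, 3), Add(Pow(A, 2), Mul(A, h))) = Add(Mul(Rational(-1, 3), Pow(A, 2)), Mul(Rational(-1, 3), A, h)))
I = 14 (I = Mul(Add(-2, 1), -14) = Mul(-1, -14) = 14)
E = 13100 (E = Mul(Add(Mul(Rational(-1, 3), 16, Add(16, 3)), 14), -150) = Mul(Add(Mul(Rational(-1, 3), 16, 19), 14), -150) = Mul(Add(Rational(-304, 3), 14), -150) = Mul(Rational(-262, 3), -150) = 13100)
Mul(Add(E, 262471), Pow(Add(-46909, Mul(421887, Pow(-348308, -1))), -1)) = Mul(Add(13100, 262471), Pow(Add(-46909, Mul(421887, Pow(-348308, -1))), -1)) = Mul(275571, Pow(Add(-46909, Mul(421887, Rational(-1, 348308))), -1)) = Mul(275571, Pow(Add(-46909, Rational(-421887, 348308)), -1)) = Mul(275571, Pow(Rational(-16339201859, 348308), -1)) = Mul(275571, Rational(-348308, 16339201859)) = Rational(-95983583868, 16339201859)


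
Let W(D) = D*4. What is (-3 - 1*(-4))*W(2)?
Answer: 8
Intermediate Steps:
W(D) = 4*D
(-3 - 1*(-4))*W(2) = (-3 - 1*(-4))*(4*2) = (-3 + 4)*8 = 1*8 = 8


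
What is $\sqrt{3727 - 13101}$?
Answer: $i \sqrt{9374} \approx 96.819 i$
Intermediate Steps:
$\sqrt{3727 - 13101} = \sqrt{-9374} = i \sqrt{9374}$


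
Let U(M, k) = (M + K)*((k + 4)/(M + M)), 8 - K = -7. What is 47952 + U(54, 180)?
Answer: 432626/9 ≈ 48070.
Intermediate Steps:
K = 15 (K = 8 - 1*(-7) = 8 + 7 = 15)
U(M, k) = (4 + k)*(15 + M)/(2*M) (U(M, k) = (M + 15)*((k + 4)/(M + M)) = (15 + M)*((4 + k)/((2*M))) = (15 + M)*((4 + k)*(1/(2*M))) = (15 + M)*((4 + k)/(2*M)) = (4 + k)*(15 + M)/(2*M))
47952 + U(54, 180) = 47952 + (1/2)*(60 + 15*180 + 54*(4 + 180))/54 = 47952 + (1/2)*(1/54)*(60 + 2700 + 54*184) = 47952 + (1/2)*(1/54)*(60 + 2700 + 9936) = 47952 + (1/2)*(1/54)*12696 = 47952 + 1058/9 = 432626/9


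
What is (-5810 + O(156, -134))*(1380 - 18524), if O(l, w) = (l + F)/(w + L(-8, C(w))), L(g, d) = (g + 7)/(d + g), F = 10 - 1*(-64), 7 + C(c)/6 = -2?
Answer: 827676831920/8307 ≈ 9.9636e+7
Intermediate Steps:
C(c) = -54 (C(c) = -42 + 6*(-2) = -42 - 12 = -54)
F = 74 (F = 10 + 64 = 74)
L(g, d) = (7 + g)/(d + g)
O(l, w) = (74 + l)/(1/62 + w) (O(l, w) = (l + 74)/(w + (7 - 8)/(-54 - 8)) = (74 + l)/(w - 1/(-62)) = (74 + l)/(w - 1/62*(-1)) = (74 + l)/(w + 1/62) = (74 + l)/(1/62 + w))
(-5810 + O(156, -134))*(1380 - 18524) = (-5810 + 62*(74 + 156)/(1 + 62*(-134)))*(1380 - 18524) = (-5810 + 62*230/(1 - 8308))*(-17144) = (-5810 + 62*230/(-8307))*(-17144) = (-5810 + 62*(-1/8307)*230)*(-17144) = (-5810 - 14260/8307)*(-17144) = -48277930/8307*(-17144) = 827676831920/8307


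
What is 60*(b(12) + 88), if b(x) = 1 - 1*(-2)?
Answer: 5460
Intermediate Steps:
b(x) = 3 (b(x) = 1 + 2 = 3)
60*(b(12) + 88) = 60*(3 + 88) = 60*91 = 5460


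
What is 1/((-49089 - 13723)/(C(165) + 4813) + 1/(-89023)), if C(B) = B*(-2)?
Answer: -399090109/5591717159 ≈ -0.071372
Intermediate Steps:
C(B) = -2*B
1/((-49089 - 13723)/(C(165) + 4813) + 1/(-89023)) = 1/((-49089 - 13723)/(-2*165 + 4813) + 1/(-89023)) = 1/(-62812/(-330 + 4813) - 1/89023) = 1/(-62812/4483 - 1/89023) = 1/(-5591717159/399090109) = -399090109/5591717159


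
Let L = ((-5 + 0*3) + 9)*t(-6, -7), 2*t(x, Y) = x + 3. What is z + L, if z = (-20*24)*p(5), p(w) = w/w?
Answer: -486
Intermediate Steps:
t(x, Y) = 3/2 + x/2 (t(x, Y) = (x + 3)/2 = (3 + x)/2 = 3/2 + x/2)
p(w) = 1
L = -6 (L = ((-5 + 0*3) + 9)*(3/2 + (½)*(-6)) = ((-5 + 0) + 9)*(3/2 - 3) = (-5 + 9)*(-3/2) = 4*(-3/2) = -6)
z = -480 (z = -20*24*1 = -480*1 = -480)
z + L = -480 - 6 = -486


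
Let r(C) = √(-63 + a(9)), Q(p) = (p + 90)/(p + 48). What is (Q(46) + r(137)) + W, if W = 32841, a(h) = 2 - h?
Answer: 1543595/47 + I*√70 ≈ 32842.0 + 8.3666*I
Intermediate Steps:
Q(p) = (90 + p)/(48 + p)
r(C) = I*√70 (r(C) = √(-63 + (2 - 1*9)) = √(-63 + (2 - 9)) = √(-63 - 7) = √(-70) = I*√70)
(Q(46) + r(137)) + W = ((90 + 46)/(48 + 46) + I*√70) + 32841 = (136/94 + I*√70) + 32841 = ((1/94)*136 + I*√70) + 32841 = (68/47 + I*√70) + 32841 = 1543595/47 + I*√70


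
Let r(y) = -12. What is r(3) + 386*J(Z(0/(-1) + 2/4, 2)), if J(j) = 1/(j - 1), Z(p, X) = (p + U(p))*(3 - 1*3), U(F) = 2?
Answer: -398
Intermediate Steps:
Z(p, X) = 0 (Z(p, X) = (p + 2)*(3 - 1*3) = (2 + p)*(3 - 3) = (2 + p)*0 = 0)
J(j) = 1/(-1 + j)
r(3) + 386*J(Z(0/(-1) + 2/4, 2)) = -12 + 386/(-1 + 0) = -12 + 386/(-1) = -12 + 386*(-1) = -12 - 386 = -398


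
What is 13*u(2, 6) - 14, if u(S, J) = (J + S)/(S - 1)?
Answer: 90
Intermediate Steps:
u(S, J) = (J + S)/(-1 + S)
13*u(2, 6) - 14 = 13*((6 + 2)/(-1 + 2)) - 14 = 13*(8/1) - 14 = 13*(1*8) - 14 = 13*8 - 14 = 104 - 14 = 90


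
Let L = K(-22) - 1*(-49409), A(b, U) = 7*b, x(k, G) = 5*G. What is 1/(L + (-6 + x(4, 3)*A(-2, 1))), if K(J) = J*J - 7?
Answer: 1/49670 ≈ 2.0133e-5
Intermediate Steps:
K(J) = -7 + J² (K(J) = J² - 7 = -7 + J²)
L = 49886 (L = (-7 + (-22)²) - 1*(-49409) = (-7 + 484) + 49409 = 477 + 49409 = 49886)
1/(L + (-6 + x(4, 3)*A(-2, 1))) = 1/(49886 + (-6 + (5*3)*(7*(-2)))) = 1/(49886 + (-6 + 15*(-14))) = 1/(49886 + (-6 - 210)) = 1/(49886 - 216) = 1/49670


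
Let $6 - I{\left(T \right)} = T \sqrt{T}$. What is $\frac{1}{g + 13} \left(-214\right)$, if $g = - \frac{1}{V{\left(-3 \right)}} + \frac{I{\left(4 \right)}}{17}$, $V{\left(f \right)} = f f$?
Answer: $- \frac{16371}{977} \approx -16.756$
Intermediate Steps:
$V{\left(f \right)} = f^{2}$
$I{\left(T \right)} = 6 - T^{\frac{3}{2}}$ ($I{\left(T \right)} = 6 - T \sqrt{T} = 6 - T^{\frac{3}{2}}$)
$g = - \frac{35}{153}$ ($g = - \frac{1}{\left(-3\right)^{2}} + \frac{6 - 4^{\frac{3}{2}}}{17} = - \frac{1}{9} + \left(6 - 8\right) \frac{1}{17} = \left(-1\right) \frac{1}{9} + \left(6 - 8\right) \frac{1}{17} = - \frac{1}{9} - \frac{2}{17} = - \frac{35}{153} \approx -0.22876$)
$\frac{1}{g + 13} \left(-214\right) = \frac{1}{- \frac{35}{153} + 13} \left(-214\right) = \frac{1}{\frac{1954}{153}} \left(-214\right) = \frac{153}{1954} \left(-214\right) = - \frac{16371}{977}$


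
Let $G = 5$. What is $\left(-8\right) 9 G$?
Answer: $-360$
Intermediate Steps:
$\left(-8\right) 9 G = \left(-8\right) 9 \cdot 5 = \left(-72\right) 5 = -360$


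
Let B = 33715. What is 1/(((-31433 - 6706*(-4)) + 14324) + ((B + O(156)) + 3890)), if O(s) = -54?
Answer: 1/47266 ≈ 2.1157e-5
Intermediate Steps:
1/(((-31433 - 6706*(-4)) + 14324) + ((B + O(156)) + 3890)) = 1/(((-31433 - 6706*(-4)) + 14324) + ((33715 - 54) + 3890)) = 1/(((-31433 + 26824) + 14324) + (33661 + 3890)) = 1/((-4609 + 14324) + 37551) = 1/(9715 + 37551) = 1/47266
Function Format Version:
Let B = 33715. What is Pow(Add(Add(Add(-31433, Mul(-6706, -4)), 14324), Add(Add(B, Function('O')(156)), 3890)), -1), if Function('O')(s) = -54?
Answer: Rational(1, 47266) ≈ 2.1157e-5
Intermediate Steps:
Pow(Add(Add(Add(-31433, Mul(-6706, -4)), 14324), Add(Add(B, Function('O')(156)), 3890)), -1) = Pow(Add(Add(Add(-31433, Mul(-6706, -4)), 14324), Add(Add(33715, -54), 3890)), -1) = Pow(Add(Add(Add(-31433, 26824), 14324), Add(33661, 3890)), -1) = Pow(Add(Add(-4609, 14324), 37551), -1) = Pow(Add(9715, 37551), -1) = Pow(47266, -1) = Rational(1, 47266)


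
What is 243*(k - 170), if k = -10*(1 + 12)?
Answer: -72900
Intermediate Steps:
k = -130 (k = -10*13 = -130)
243*(k - 170) = 243*(-130 - 170) = 243*(-300) = -72900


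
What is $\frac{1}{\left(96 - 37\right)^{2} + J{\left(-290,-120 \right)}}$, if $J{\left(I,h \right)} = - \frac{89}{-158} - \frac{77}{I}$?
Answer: $\frac{11455}{39884349} \approx 0.00028721$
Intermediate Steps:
$J{\left(I,h \right)} = \frac{89}{158} - \frac{77}{I}$ ($J{\left(I,h \right)} = \left(-89\right) \left(- \frac{1}{158}\right) - \frac{77}{I} = \frac{89}{158} - \frac{77}{I}$)
$\frac{1}{\left(96 - 37\right)^{2} + J{\left(-290,-120 \right)}} = \frac{1}{\left(96 - 37\right)^{2} + \left(\frac{89}{158} - \frac{77}{-290}\right)} = \frac{1}{59^{2} + \left(\frac{89}{158} - - \frac{77}{290}\right)} = \frac{1}{3481 + \left(\frac{89}{158} + \frac{77}{290}\right)} = \frac{1}{3481 + \frac{9494}{11455}} = \frac{1}{\frac{39884349}{11455}} = \frac{11455}{39884349}$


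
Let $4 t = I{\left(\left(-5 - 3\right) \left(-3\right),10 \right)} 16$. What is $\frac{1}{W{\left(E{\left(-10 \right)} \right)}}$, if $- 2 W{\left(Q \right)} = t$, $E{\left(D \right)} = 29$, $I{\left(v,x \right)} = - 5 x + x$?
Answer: $\frac{1}{80} \approx 0.0125$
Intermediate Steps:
$I{\left(v,x \right)} = - 4 x$
$t = -160$ ($t = \frac{\left(-4\right) 10 \cdot 16}{4} = \frac{\left(-40\right) 16}{4} = \frac{1}{4} \left(-640\right) = -160$)
$W{\left(Q \right)} = 80$ ($W{\left(Q \right)} = \left(- \frac{1}{2}\right) \left(-160\right) = 80$)
$\frac{1}{W{\left(E{\left(-10 \right)} \right)}} = \frac{1}{80}$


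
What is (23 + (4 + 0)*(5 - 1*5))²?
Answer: 529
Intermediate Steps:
(23 + (4 + 0)*(5 - 1*5))² = (23 + 4*(5 - 5))² = (23 + 4*0)² = (23 + 0)² = 23² = 529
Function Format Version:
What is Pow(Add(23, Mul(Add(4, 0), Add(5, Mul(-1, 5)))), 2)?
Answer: 529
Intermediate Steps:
Pow(Add(23, Mul(Add(4, 0), Add(5, Mul(-1, 5)))), 2) = Pow(Add(23, Mul(4, Add(5, -5))), 2) = Pow(Add(23, Mul(4, 0)), 2) = Pow(Add(23, 0), 2) = Pow(23, 2) = 529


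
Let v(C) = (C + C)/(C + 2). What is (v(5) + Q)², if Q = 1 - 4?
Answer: 121/49 ≈ 2.4694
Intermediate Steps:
Q = -3
v(C) = 2*C/(2 + C) (v(C) = (2*C)/(2 + C) = 2*C/(2 + C))
(v(5) + Q)² = (2*5/(2 + 5) - 3)² = (2*5/7 - 3)² = (2*5*(⅐) - 3)² = (10/7 - 3)² = (-11/7)² = 121/49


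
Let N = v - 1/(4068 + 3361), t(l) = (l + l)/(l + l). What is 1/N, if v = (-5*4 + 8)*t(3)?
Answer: -7429/89149 ≈ -0.083332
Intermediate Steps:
t(l) = 1 (t(l) = (2*l)/((2*l)) = (2*l)*(1/(2*l)) = 1)
v = -12 (v = (-5*4 + 8)*1 = (-20 + 8)*1 = -12*1 = -12)
N = -89149/7429 (N = -12 - 1/(4068 + 3361) = -12 - 1/7429 = -89149/7429 ≈ -12.000)
1/N = 1/(-89149/7429) = -7429/89149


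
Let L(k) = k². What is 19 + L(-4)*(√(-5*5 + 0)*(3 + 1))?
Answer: 19 + 320*I ≈ 19.0 + 320.0*I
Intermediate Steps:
19 + L(-4)*(√(-5*5 + 0)*(3 + 1)) = 19 + (-4)²*(√(-5*5 + 0)*(3 + 1)) = 19 + 16*(√(-25 + 0)*4) = 19 + 16*(√(-25)*4) = 19 + 16*((5*I)*4) = 19 + 16*(20*I) = 19 + 320*I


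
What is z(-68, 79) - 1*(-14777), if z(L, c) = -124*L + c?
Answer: 23288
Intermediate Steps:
z(L, c) = c - 124*L
z(-68, 79) - 1*(-14777) = (79 - 124*(-68)) - 1*(-14777) = (79 + 8432) + 14777 = 8511 + 14777 = 23288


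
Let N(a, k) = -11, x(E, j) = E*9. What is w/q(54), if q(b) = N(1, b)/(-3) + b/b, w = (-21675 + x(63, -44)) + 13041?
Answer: -24201/14 ≈ -1728.6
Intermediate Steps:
x(E, j) = 9*E
w = -8067 (w = (-21675 + 9*63) + 13041 = (-21675 + 567) + 13041 = -21108 + 13041 = -8067)
q(b) = 14/3 (q(b) = -11/(-3) + b/b = -11*(-1/3) + 1 = 11/3 + 1 = 14/3)
w/q(54) = -8067/14/3 = -8067*3/14 = -24201/14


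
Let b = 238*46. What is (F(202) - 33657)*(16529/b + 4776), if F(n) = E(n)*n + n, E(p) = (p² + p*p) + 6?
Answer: 860538290297421/10948 ≈ 7.8602e+10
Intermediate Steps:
E(p) = 6 + 2*p² (E(p) = (p² + p²) + 6 = 2*p² + 6 = 6 + 2*p²)
b = 10948
F(n) = n + n*(6 + 2*n²) (F(n) = (6 + 2*n²)*n + n = n*(6 + 2*n²) + n = n + n*(6 + 2*n²))
(F(202) - 33657)*(16529/b + 4776) = (202*(7 + 2*202²) - 33657)*(16529/10948 + 4776) = (202*(7 + 2*40804) - 33657)*(16529*(1/10948) + 4776) = (202*(7 + 81608) - 33657)*(16529/10948 + 4776) = (202*81615 - 33657)*(52304177/10948) = (16486230 - 33657)*(52304177/10948) = 16452573*(52304177/10948) = 860538290297421/10948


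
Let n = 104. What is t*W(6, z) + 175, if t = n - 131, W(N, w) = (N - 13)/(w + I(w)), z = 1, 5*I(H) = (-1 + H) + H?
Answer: 665/2 ≈ 332.50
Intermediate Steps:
I(H) = -⅕ + 2*H/5 (I(H) = ((-1 + H) + H)/5 = (-1 + 2*H)/5 = -⅕ + 2*H/5)
W(N, w) = (-13 + N)/(-⅕ + 7*w/5) (W(N, w) = (N - 13)/(w + (-⅕ + 2*w/5)) = (-13 + N)/(-⅕ + 7*w/5))
t = -27 (t = 104 - 131 = -27)
t*W(6, z) + 175 = -135*(-13 + 6)/(-1 + 7*1) + 175 = -135*(-7)/(-1 + 7) + 175 = -135*(-7)/6 + 175 = -27*(-35/6) + 175 = 315/2 + 175 = 665/2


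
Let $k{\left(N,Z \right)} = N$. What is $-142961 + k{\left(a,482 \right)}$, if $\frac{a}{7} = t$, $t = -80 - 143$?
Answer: $-144522$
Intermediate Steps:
$t = -223$ ($t = -80 - 143 = -223$)
$a = -1561$ ($a = 7 \left(-223\right) = -1561$)
$-142961 + k{\left(a,482 \right)} = -142961 - 1561 = -144522$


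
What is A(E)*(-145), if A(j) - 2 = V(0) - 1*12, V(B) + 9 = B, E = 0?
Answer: 2755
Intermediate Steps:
V(B) = -9 + B
A(j) = -19 (A(j) = 2 + ((-9 + 0) - 1*12) = 2 + (-9 - 12) = 2 - 21 = -19)
A(E)*(-145) = -19*(-145) = 2755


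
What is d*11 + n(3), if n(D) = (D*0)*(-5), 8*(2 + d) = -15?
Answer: -341/8 ≈ -42.625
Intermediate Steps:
d = -31/8 (d = -2 + (⅛)*(-15) = -2 - 15/8 = -31/8 ≈ -3.8750)
n(D) = 0 (n(D) = 0*(-5) = 0)
d*11 + n(3) = -31/8*11 + 0 = -341/8 + 0 = -341/8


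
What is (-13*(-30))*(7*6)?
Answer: 16380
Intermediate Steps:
(-13*(-30))*(7*6) = 390*42 = 16380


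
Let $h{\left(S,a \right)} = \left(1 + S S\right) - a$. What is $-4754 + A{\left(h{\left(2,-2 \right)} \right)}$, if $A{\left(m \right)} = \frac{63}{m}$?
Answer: $-4745$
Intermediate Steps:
$h{\left(S,a \right)} = 1 + S^{2} - a$ ($h{\left(S,a \right)} = \left(1 + S^{2}\right) - a = 1 + S^{2} - a$)
$-4754 + A{\left(h{\left(2,-2 \right)} \right)} = -4754 + \frac{63}{1 + 2^{2} - -2} = -4754 + \frac{63}{1 + 4 + 2} = -4754 + \frac{63}{7} = -4754 + 63 \cdot \frac{1}{7} = -4754 + 9 = -4745$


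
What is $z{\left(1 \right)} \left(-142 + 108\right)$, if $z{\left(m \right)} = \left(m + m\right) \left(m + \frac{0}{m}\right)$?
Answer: $-68$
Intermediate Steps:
$z{\left(m \right)} = 2 m^{2}$ ($z{\left(m \right)} = 2 m \left(m + 0\right) = 2 m m = 2 m^{2}$)
$z{\left(1 \right)} \left(-142 + 108\right) = 2 \cdot 1^{2} \left(-142 + 108\right) = 2 \cdot 1 \left(-34\right) = 2 \left(-34\right) = -68$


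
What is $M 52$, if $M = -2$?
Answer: $-104$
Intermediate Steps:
$M 52 = \left(-2\right) 52 = -104$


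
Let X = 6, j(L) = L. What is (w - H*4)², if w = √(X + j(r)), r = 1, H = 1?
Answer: (4 - √7)² ≈ 1.8340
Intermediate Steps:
w = √7 (w = √(6 + 1) = √7 ≈ 2.6458)
(w - H*4)² = (√7 - 1*1*4)² = (√7 - 1*4)² = (√7 - 4)² = (-4 + √7)²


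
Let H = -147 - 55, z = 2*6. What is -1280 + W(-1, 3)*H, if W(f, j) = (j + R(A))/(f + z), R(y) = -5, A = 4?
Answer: -13676/11 ≈ -1243.3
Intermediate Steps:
z = 12
W(f, j) = (-5 + j)/(12 + f) (W(f, j) = (j - 5)/(f + 12) = (-5 + j)/(12 + f))
H = -202
-1280 + W(-1, 3)*H = -1280 + ((-5 + 3)/(12 - 1))*(-202) = -1280 + (-2/11)*(-202) = -1280 + ((1/11)*(-2))*(-202) = -1280 - 2/11*(-202) = -1280 + 404/11 = -13676/11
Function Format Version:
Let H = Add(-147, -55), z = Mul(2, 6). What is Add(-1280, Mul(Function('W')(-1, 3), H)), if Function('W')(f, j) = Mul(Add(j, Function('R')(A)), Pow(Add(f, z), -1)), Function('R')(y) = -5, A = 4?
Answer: Rational(-13676, 11) ≈ -1243.3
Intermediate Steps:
z = 12
Function('W')(f, j) = Mul(Pow(Add(12, f), -1), Add(-5, j)) (Function('W')(f, j) = Mul(Add(j, -5), Pow(Add(f, 12), -1)) = Mul(Add(-5, j), Pow(Add(12, f), -1)) = Mul(Pow(Add(12, f), -1), Add(-5, j)))
H = -202
Add(-1280, Mul(Function('W')(-1, 3), H)) = Add(-1280, Mul(Mul(Pow(Add(12, -1), -1), Add(-5, 3)), -202)) = Add(-1280, Mul(Mul(Pow(11, -1), -2), -202)) = Add(-1280, Mul(Mul(Rational(1, 11), -2), -202)) = Add(-1280, Mul(Rational(-2, 11), -202)) = Add(-1280, Rational(404, 11)) = Rational(-13676, 11)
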